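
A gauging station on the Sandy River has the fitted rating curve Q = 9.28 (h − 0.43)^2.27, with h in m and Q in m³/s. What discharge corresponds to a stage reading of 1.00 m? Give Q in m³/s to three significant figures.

2.59 m³/s

Q = 9.28 × (1.00 − 0.43)^2.27 = 9.28 × 0.57^2.27 = 2.591 m³/s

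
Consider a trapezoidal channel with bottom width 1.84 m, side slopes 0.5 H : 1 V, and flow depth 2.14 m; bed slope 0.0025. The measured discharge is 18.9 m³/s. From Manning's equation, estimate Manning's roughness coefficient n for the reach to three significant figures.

0.0158

A = (b + z·y)·y = (1.84 + 0.5×2.14)×2.14 = 6.227 m²
P = b + 2y√(1+z²) = 1.84 + 2×2.14×√(1+0.5²) = 6.625 m
R = A/P = 6.227/6.625 = 0.9400 m
n = (1/Q)·A·R^(2/3)·S^(1/2) = (1/18.9) × 6.227 × 0.9596 × 0.05000 = 0.01581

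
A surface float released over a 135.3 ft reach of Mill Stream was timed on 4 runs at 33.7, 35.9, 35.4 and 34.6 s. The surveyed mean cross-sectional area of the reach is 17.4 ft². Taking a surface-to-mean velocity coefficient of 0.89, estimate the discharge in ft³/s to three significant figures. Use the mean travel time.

60.0 ft³/s

t̄ = (33.7 + 35.9 + 35.4 + 34.6) / 4 = 34.9 s
v_surface = L / t̄ = 135.3 / 34.9 = 3.877 ft/s
v_mean = 0.89 × 3.877 = 3.450 ft/s
Q = A × v_mean = 17.4 × 3.450 = 60.04 ft³/s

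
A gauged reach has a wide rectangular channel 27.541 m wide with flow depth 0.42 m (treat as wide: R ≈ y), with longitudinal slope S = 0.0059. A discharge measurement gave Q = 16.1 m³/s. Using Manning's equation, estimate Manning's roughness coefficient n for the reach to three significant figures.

0.0310

A = b·y = 27.541 × 0.42 = 11.57 m²
Wide channel: R ≈ y = 0.42 m
n = (1/Q)·A·R^(2/3)·S^(1/2) = (1/16.1) × 11.57 × 0.5608 × 0.07681 = 0.03095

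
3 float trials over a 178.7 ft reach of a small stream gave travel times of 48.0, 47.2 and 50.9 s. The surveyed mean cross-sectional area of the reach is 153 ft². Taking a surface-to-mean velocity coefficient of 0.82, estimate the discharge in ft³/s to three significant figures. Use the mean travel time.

t̄ = (48.0 + 47.2 + 50.9) / 3 = 48.7 s
v_surface = L / t̄ = 178.7 / 48.7 = 3.669 ft/s
v_mean = 0.82 × 3.669 = 3.009 ft/s
Q = A × v_mean = 153 × 3.009 = 460.4 ft³/s

460 ft³/s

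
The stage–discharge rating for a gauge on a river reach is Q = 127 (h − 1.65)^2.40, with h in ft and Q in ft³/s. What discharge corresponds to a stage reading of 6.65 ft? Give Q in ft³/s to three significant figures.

6040 ft³/s

Q = 127 × (6.65 − 1.65)^2.40 = 127 × 5^2.40 = 6044 ft³/s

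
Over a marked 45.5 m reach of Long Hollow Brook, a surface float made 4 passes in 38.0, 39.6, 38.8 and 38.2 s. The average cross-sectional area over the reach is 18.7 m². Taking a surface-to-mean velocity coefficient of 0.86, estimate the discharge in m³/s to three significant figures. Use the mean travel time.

t̄ = (38.0 + 39.6 + 38.8 + 38.2) / 4 = 38.65 s
v_surface = L / t̄ = 45.5 / 38.65 = 1.177 m/s
v_mean = 0.86 × 1.177 = 1.012 m/s
Q = A × v_mean = 18.7 × 1.012 = 18.93 m³/s

18.9 m³/s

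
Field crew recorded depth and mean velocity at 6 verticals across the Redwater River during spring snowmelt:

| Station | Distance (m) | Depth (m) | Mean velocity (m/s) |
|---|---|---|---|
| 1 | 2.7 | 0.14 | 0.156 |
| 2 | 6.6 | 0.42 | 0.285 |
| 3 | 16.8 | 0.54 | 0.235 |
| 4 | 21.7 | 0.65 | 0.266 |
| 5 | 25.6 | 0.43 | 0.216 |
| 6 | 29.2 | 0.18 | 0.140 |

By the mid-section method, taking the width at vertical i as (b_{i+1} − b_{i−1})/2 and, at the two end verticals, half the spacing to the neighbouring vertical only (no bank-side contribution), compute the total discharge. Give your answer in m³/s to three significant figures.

3.00 m³/s

w_1 = (6.6 − 2.7)/2 = 1.95 m; q_1 = 0.156 × 0.14 × 1.95 = 0.04259 m³/s
w_2 = (16.8 − 2.7)/2 = 7.05 m; q_2 = 0.285 × 0.42 × 7.05 = 0.8439 m³/s
w_3 = (21.7 − 6.6)/2 = 7.55 m; q_3 = 0.235 × 0.54 × 7.55 = 0.9581 m³/s
w_4 = (25.6 − 16.8)/2 = 4.4 m; q_4 = 0.266 × 0.65 × 4.4 = 0.7608 m³/s
w_5 = (29.2 − 21.7)/2 = 3.75 m; q_5 = 0.216 × 0.43 × 3.75 = 0.3483 m³/s
w_6 = (29.2 − 25.6)/2 = 1.8 m; q_6 = 0.140 × 0.18 × 1.8 = 0.04536 m³/s
Q = Σ qᵢ = 2.999 m³/s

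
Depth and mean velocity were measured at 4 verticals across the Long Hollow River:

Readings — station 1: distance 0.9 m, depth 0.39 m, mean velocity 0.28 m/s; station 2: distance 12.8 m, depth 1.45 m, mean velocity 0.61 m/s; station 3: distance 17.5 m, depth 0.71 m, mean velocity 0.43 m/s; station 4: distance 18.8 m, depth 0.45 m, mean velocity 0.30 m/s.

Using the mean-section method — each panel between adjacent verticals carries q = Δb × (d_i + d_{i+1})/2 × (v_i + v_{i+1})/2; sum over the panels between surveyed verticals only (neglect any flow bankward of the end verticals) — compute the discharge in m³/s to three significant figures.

7.79 m³/s

Panel 1-2: Δb = 11.9 m, d̄ = (0.39+1.45)/2 = 0.92, v̄ = (0.28+0.61)/2 = 0.445 → q = 11.9×0.92×0.445 = 4.872 m³/s
Panel 2-3: Δb = 4.7 m, d̄ = (1.45+0.71)/2 = 1.08, v̄ = (0.61+0.43)/2 = 0.52 → q = 4.7×1.08×0.52 = 2.640 m³/s
Panel 3-4: Δb = 1.3 m, d̄ = (0.71+0.45)/2 = 0.58, v̄ = (0.43+0.30)/2 = 0.365 → q = 1.3×0.58×0.365 = 0.2752 m³/s
Q = Σ q = 7.787 m³/s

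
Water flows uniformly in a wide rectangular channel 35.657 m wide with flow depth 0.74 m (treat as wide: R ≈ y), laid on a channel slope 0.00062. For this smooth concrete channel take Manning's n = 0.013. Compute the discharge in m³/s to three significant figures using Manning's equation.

41.3 m³/s

A = b·y = 35.657 × 0.74 = 26.39 m²
Wide channel: R ≈ y = 0.74 m
Q = (1/n)·A·R^(2/3)·S^(1/2) = (1/0.013) × 26.39 × 0.7400^(2/3) × 0.00062^(1/2) = 41.35 m³/s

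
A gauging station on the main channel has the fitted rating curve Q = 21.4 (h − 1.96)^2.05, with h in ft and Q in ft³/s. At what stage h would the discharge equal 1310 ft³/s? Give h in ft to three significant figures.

h − h₀ = (Q/C)^(1/b) = (1310/21.4)^(1/2.05) = 7.441 ft
h = 1.96 + 7.441 = 9.401 ft

9.40 ft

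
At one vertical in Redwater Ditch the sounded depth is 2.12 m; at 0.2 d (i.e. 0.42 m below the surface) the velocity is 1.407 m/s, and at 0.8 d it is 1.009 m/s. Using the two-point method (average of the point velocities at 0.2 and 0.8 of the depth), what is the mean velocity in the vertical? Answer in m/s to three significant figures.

1.21 m/s

v̄ = (1.407 + 1.009) / 2 = 1.208 m/s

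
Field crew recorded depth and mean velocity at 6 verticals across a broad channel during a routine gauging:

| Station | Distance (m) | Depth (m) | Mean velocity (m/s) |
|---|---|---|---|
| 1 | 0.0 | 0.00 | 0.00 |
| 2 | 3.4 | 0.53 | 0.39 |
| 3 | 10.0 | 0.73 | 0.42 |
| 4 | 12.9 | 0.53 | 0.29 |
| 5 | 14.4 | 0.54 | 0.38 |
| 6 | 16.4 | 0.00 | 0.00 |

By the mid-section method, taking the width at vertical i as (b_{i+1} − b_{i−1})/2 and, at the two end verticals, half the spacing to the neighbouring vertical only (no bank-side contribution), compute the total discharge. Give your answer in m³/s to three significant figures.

3.19 m³/s

w_2 = (10.0 − 0.0)/2 = 5 m; q_2 = 0.39 × 0.53 × 5 = 1.034 m³/s
w_3 = (12.9 − 3.4)/2 = 4.75 m; q_3 = 0.42 × 0.73 × 4.75 = 1.456 m³/s
w_4 = (14.4 − 10.0)/2 = 2.2 m; q_4 = 0.29 × 0.53 × 2.2 = 0.3381 m³/s
w_5 = (16.4 − 12.9)/2 = 1.75 m; q_5 = 0.38 × 0.54 × 1.75 = 0.3591 m³/s
Stations 1, 6 contribute zero (depth or velocity is 0).
Q = Σ qᵢ = 3.187 m³/s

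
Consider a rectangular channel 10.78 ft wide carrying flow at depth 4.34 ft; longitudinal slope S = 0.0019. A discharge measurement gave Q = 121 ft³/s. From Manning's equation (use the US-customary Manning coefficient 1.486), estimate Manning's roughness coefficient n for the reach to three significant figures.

A = b·y = 10.78 × 4.34 = 46.79 ft²
P = b + 2y = 10.78 + 2×4.34 = 19.46 ft
R = A/P = 46.79/19.46 = 2.404 ft
n = (1.486/Q)·A·R^(2/3)·S^(1/2) = (1.486/121) × 46.79 × 1.795 × 0.04359 = 0.04495

0.0449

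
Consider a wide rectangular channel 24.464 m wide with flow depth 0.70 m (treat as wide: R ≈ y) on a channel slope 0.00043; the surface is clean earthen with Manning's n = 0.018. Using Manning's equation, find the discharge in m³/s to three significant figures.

15.6 m³/s

A = b·y = 24.464 × 0.70 = 17.12 m²
Wide channel: R ≈ y = 0.70 m
Q = (1/n)·A·R^(2/3)·S^(1/2) = (1/0.018) × 17.12 × 0.7000^(2/3) × 0.00043^(1/2) = 15.55 m³/s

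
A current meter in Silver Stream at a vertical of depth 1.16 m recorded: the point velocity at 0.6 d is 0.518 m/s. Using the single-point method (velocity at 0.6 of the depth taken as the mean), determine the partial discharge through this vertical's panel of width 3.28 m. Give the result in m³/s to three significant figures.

1.97 m³/s

v̄ = v₀.₆ = 0.518 m/s
q = v̄ × d × w = 0.5180 × 1.16 × 3.28 = 1.971 m³/s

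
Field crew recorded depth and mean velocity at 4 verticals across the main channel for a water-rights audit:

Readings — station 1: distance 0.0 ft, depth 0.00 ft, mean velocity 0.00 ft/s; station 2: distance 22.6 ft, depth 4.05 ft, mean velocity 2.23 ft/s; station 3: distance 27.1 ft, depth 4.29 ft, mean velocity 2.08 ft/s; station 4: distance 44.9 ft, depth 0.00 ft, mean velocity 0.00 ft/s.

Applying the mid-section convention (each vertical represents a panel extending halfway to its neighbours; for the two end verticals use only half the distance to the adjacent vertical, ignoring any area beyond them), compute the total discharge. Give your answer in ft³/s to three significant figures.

w_2 = (27.1 − 0.0)/2 = 13.55 ft; q_2 = 2.23 × 4.05 × 13.55 = 122.4 ft³/s
w_3 = (44.9 − 22.6)/2 = 11.15 ft; q_3 = 2.08 × 4.29 × 11.15 = 99.49 ft³/s
Stations 1, 4 contribute zero (depth or velocity is 0).
Q = Σ qᵢ = 221.9 ft³/s

222 ft³/s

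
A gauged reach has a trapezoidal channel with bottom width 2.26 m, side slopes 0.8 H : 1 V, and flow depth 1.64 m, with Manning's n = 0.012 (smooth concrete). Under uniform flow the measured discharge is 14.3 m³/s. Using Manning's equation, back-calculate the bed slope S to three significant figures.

0.000978

A = (b + z·y)·y = (2.26 + 0.8×1.64)×1.64 = 5.858 m²
P = b + 2y√(1+z²) = 2.26 + 2×1.64×√(1+0.8²) = 6.460 m
R = A/P = 5.858/6.460 = 0.9068 m
S = (Q·n / (1·A·R^(2/3)))² = (14.3×0.012 / (1×5.858×0.9368))² = 0.0009777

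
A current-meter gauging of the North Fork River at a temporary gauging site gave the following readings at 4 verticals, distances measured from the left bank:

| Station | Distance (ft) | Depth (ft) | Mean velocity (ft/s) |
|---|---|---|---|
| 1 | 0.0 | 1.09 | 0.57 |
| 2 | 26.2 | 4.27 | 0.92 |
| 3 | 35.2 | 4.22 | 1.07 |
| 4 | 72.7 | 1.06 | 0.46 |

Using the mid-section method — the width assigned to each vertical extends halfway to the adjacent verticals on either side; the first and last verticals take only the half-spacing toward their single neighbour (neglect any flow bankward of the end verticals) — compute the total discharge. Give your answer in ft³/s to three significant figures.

191 ft³/s

w_1 = (26.2 − 0.0)/2 = 13.1 ft; q_1 = 0.57 × 1.09 × 13.1 = 8.139 ft³/s
w_2 = (35.2 − 0.0)/2 = 17.6 ft; q_2 = 0.92 × 4.27 × 17.6 = 69.14 ft³/s
w_3 = (72.7 − 26.2)/2 = 23.25 ft; q_3 = 1.07 × 4.22 × 23.25 = 105.0 ft³/s
w_4 = (72.7 − 35.2)/2 = 18.75 ft; q_4 = 0.46 × 1.06 × 18.75 = 9.143 ft³/s
Q = Σ qᵢ = 191.4 ft³/s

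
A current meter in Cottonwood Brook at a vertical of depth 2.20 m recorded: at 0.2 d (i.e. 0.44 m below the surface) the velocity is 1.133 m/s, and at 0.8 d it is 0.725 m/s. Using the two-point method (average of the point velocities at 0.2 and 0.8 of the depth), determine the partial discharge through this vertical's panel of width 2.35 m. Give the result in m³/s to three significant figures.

4.80 m³/s

v̄ = (1.133 + 0.725) / 2 = 0.9290 m/s
q = v̄ × d × w = 0.9290 × 2.20 × 2.35 = 4.803 m³/s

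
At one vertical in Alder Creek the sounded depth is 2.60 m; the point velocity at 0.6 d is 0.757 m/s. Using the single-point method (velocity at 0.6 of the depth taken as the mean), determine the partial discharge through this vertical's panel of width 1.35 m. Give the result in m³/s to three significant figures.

2.66 m³/s

v̄ = v₀.₆ = 0.757 m/s
q = v̄ × d × w = 0.7570 × 2.60 × 1.35 = 2.657 m³/s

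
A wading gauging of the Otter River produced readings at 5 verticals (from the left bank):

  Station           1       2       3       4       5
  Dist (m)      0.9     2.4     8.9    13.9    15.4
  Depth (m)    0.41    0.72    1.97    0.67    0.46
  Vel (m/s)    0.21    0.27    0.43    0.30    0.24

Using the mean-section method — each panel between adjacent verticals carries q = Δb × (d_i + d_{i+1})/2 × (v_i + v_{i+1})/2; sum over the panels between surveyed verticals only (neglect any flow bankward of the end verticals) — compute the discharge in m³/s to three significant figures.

5.90 m³/s

Panel 1-2: Δb = 1.5 m, d̄ = (0.41+0.72)/2 = 0.565, v̄ = (0.21+0.27)/2 = 0.24 → q = 1.5×0.565×0.24 = 0.2034 m³/s
Panel 2-3: Δb = 6.5 m, d̄ = (0.72+1.97)/2 = 1.345, v̄ = (0.27+0.43)/2 = 0.35 → q = 6.5×1.345×0.35 = 3.060 m³/s
Panel 3-4: Δb = 5 m, d̄ = (1.97+0.67)/2 = 1.32, v̄ = (0.43+0.30)/2 = 0.365 → q = 5×1.32×0.365 = 2.409 m³/s
Panel 4-5: Δb = 1.5 m, d̄ = (0.67+0.46)/2 = 0.565, v̄ = (0.30+0.24)/2 = 0.27 → q = 1.5×0.565×0.27 = 0.2288 m³/s
Q = Σ q = 5.901 m³/s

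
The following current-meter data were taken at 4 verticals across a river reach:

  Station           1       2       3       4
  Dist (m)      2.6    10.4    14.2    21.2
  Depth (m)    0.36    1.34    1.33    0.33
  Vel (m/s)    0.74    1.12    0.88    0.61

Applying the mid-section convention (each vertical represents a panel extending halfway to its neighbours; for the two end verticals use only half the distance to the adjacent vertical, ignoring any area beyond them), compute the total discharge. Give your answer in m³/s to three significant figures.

16.8 m³/s

w_1 = (10.4 − 2.6)/2 = 3.9 m; q_1 = 0.74 × 0.36 × 3.9 = 1.039 m³/s
w_2 = (14.2 − 2.6)/2 = 5.8 m; q_2 = 1.12 × 1.34 × 5.8 = 8.705 m³/s
w_3 = (21.2 − 10.4)/2 = 5.4 m; q_3 = 0.88 × 1.33 × 5.4 = 6.320 m³/s
w_4 = (21.2 − 14.2)/2 = 3.5 m; q_4 = 0.61 × 0.33 × 3.5 = 0.7046 m³/s
Q = Σ qᵢ = 16.77 m³/s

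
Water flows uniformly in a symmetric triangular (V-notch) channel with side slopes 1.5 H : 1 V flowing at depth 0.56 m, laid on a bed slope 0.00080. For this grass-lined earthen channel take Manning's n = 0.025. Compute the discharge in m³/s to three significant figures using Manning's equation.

0.202 m³/s

A = z·y² = 1.5×0.56² = 0.4704 m²
P = 2y√(1+z²) = 2×0.56×√(1+1.5²) = 2.019 m
R = A/P = 0.4704/2.019 = 0.2330 m
Q = (1/n)·A·R^(2/3)·S^(1/2) = (1/0.025) × 0.4704 × 0.2330^(2/3) × 0.00080^(1/2) = 0.2015 m³/s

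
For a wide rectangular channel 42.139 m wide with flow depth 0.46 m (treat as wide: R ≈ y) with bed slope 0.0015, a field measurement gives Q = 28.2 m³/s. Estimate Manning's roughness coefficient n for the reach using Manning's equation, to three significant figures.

A = b·y = 42.139 × 0.46 = 19.38 m²
Wide channel: R ≈ y = 0.46 m
n = (1/Q)·A·R^(2/3)·S^(1/2) = (1/28.2) × 19.38 × 0.5959 × 0.03873 = 0.01586

0.0159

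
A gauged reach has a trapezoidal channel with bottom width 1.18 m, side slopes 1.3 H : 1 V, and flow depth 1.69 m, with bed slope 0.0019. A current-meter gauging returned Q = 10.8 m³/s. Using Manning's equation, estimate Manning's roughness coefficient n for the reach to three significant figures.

0.0206

A = (b + z·y)·y = (1.18 + 1.3×1.69)×1.69 = 5.707 m²
P = b + 2y√(1+z²) = 1.18 + 2×1.69×√(1+1.3²) = 6.724 m
R = A/P = 5.707/6.724 = 0.8488 m
n = (1/Q)·A·R^(2/3)·S^(1/2) = (1/10.8) × 5.707 × 0.8965 × 0.04359 = 0.02065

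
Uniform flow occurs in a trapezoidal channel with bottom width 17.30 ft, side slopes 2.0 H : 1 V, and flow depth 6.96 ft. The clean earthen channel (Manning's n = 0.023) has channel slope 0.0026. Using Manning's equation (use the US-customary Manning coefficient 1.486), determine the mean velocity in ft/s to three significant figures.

8.96 ft/s

A = (b + z·y)·y = (17.30 + 2.0×6.96)×6.96 = 217.3 ft²
P = b + 2y√(1+z²) = 17.30 + 2×6.96×√(1+2.0²) = 48.43 ft
R = A/P = 217.3/48.43 = 4.487 ft
Q = (1.486/n)·A·R^(2/3)·S^(1/2) = (1.486/0.023) × 217.3 × 4.487^(2/3) × 0.0026^(1/2) = 1947 ft³/s
V = Q/A = 1947/217.3 = 8.962 ft/s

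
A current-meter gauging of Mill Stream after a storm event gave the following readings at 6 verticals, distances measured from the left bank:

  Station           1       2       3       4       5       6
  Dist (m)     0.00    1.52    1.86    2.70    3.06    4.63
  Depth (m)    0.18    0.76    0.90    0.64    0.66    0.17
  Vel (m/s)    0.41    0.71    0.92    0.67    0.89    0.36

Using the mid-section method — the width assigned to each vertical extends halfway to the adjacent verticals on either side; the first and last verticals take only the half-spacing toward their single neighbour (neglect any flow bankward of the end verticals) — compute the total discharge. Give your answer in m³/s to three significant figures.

w_1 = (1.52 − 0.00)/2 = 0.76 m; q_1 = 0.41 × 0.18 × 0.76 = 0.05609 m³/s
w_2 = (1.86 − 0.00)/2 = 0.93 m; q_2 = 0.71 × 0.76 × 0.93 = 0.5018 m³/s
w_3 = (2.70 − 1.52)/2 = 0.59 m; q_3 = 0.92 × 0.90 × 0.59 = 0.4885 m³/s
w_4 = (3.06 − 1.86)/2 = 0.6 m; q_4 = 0.67 × 0.64 × 0.6 = 0.2573 m³/s
w_5 = (4.63 − 2.70)/2 = 0.965 m; q_5 = 0.89 × 0.66 × 0.965 = 0.5668 m³/s
w_6 = (4.63 − 3.06)/2 = 0.785 m; q_6 = 0.36 × 0.17 × 0.785 = 0.04804 m³/s
Q = Σ qᵢ = 1.919 m³/s

1.92 m³/s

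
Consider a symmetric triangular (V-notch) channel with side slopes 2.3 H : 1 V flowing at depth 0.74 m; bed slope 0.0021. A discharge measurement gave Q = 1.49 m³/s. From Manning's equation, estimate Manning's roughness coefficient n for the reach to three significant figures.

0.0188

A = z·y² = 2.3×0.74² = 1.259 m²
P = 2y√(1+z²) = 2×0.74×√(1+2.3²) = 3.712 m
R = A/P = 1.259/3.712 = 0.3393 m
n = (1/Q)·A·R^(2/3)·S^(1/2) = (1/1.49) × 1.259 × 0.4865 × 0.04583 = 0.01884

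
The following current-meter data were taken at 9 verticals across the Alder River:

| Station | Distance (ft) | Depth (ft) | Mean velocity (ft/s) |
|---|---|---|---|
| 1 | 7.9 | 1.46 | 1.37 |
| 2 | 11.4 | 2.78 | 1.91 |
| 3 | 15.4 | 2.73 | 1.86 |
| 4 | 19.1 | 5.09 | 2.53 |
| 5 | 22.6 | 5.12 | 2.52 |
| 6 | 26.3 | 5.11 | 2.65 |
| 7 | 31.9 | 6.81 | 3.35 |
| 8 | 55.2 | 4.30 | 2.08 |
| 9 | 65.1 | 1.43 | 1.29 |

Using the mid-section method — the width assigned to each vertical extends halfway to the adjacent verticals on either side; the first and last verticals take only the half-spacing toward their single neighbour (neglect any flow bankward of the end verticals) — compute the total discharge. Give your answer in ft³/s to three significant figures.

w_1 = (11.4 − 7.9)/2 = 1.75 ft; q_1 = 1.37 × 1.46 × 1.75 = 3.500 ft³/s
w_2 = (15.4 − 7.9)/2 = 3.75 ft; q_2 = 1.91 × 2.78 × 3.75 = 19.91 ft³/s
w_3 = (19.1 − 11.4)/2 = 3.85 ft; q_3 = 1.86 × 2.73 × 3.85 = 19.55 ft³/s
w_4 = (22.6 − 15.4)/2 = 3.6 ft; q_4 = 2.53 × 5.09 × 3.6 = 46.36 ft³/s
w_5 = (26.3 − 19.1)/2 = 3.6 ft; q_5 = 2.52 × 5.12 × 3.6 = 46.45 ft³/s
w_6 = (31.9 − 22.6)/2 = 4.65 ft; q_6 = 2.65 × 5.11 × 4.65 = 62.97 ft³/s
w_7 = (55.2 − 26.3)/2 = 14.45 ft; q_7 = 3.35 × 6.81 × 14.45 = 329.7 ft³/s
w_8 = (65.1 − 31.9)/2 = 16.6 ft; q_8 = 2.08 × 4.30 × 16.6 = 148.5 ft³/s
w_9 = (65.1 − 55.2)/2 = 4.95 ft; q_9 = 1.29 × 1.43 × 4.95 = 9.131 ft³/s
Q = Σ qᵢ = 686.0 ft³/s

686 ft³/s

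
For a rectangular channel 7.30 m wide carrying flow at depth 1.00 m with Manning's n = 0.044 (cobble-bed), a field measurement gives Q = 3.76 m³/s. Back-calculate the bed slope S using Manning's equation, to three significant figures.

0.000709

A = b·y = 7.30 × 1.00 = 7.300 m²
P = b + 2y = 7.30 + 2×1.00 = 9.300 m
R = A/P = 7.300/9.300 = 0.7849 m
S = (Q·n / (1·A·R^(2/3)))² = (3.76×0.044 / (1×7.300×0.8509))² = 0.0007093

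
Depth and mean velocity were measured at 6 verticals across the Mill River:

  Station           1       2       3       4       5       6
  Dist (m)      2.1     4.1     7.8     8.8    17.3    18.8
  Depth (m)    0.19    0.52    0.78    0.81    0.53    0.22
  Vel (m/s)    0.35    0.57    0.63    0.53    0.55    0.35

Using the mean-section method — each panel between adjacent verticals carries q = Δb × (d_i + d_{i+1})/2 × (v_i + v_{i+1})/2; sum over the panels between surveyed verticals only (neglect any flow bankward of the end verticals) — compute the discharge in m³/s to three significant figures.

5.56 m³/s

Panel 1-2: Δb = 2 m, d̄ = (0.19+0.52)/2 = 0.355, v̄ = (0.35+0.57)/2 = 0.46 → q = 2×0.355×0.46 = 0.3266 m³/s
Panel 2-3: Δb = 3.7 m, d̄ = (0.52+0.78)/2 = 0.65, v̄ = (0.57+0.63)/2 = 0.6 → q = 3.7×0.65×0.6 = 1.443 m³/s
Panel 3-4: Δb = 1 m, d̄ = (0.78+0.81)/2 = 0.795, v̄ = (0.63+0.53)/2 = 0.58 → q = 1×0.795×0.58 = 0.4611 m³/s
Panel 4-5: Δb = 8.5 m, d̄ = (0.81+0.53)/2 = 0.67, v̄ = (0.53+0.55)/2 = 0.54 → q = 8.5×0.67×0.54 = 3.075 m³/s
Panel 5-6: Δb = 1.5 m, d̄ = (0.53+0.22)/2 = 0.375, v̄ = (0.55+0.35)/2 = 0.45 → q = 1.5×0.375×0.45 = 0.2531 m³/s
Q = Σ q = 5.559 m³/s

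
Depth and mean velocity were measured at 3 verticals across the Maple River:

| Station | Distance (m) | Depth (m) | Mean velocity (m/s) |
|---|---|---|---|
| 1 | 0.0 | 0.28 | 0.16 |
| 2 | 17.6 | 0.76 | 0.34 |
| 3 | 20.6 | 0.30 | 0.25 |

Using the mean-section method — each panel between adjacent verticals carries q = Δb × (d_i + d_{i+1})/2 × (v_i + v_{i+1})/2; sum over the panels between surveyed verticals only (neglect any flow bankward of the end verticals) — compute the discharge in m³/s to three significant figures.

2.76 m³/s

Panel 1-2: Δb = 17.6 m, d̄ = (0.28+0.76)/2 = 0.52, v̄ = (0.16+0.34)/2 = 0.25 → q = 17.6×0.52×0.25 = 2.288 m³/s
Panel 2-3: Δb = 3 m, d̄ = (0.76+0.30)/2 = 0.53, v̄ = (0.34+0.25)/2 = 0.295 → q = 3×0.53×0.295 = 0.4691 m³/s
Q = Σ q = 2.757 m³/s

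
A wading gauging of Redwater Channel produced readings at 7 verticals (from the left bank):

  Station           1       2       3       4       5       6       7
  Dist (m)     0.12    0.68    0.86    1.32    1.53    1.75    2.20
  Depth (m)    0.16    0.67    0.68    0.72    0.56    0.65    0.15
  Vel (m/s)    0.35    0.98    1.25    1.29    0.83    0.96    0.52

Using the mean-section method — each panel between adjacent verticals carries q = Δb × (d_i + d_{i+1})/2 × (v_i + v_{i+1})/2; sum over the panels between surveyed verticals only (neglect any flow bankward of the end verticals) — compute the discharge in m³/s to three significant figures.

1.09 m³/s

Panel 1-2: Δb = 0.56 m, d̄ = (0.16+0.67)/2 = 0.415, v̄ = (0.35+0.98)/2 = 0.665 → q = 0.56×0.415×0.665 = 0.1545 m³/s
Panel 2-3: Δb = 0.18 m, d̄ = (0.67+0.68)/2 = 0.675, v̄ = (0.98+1.25)/2 = 1.115 → q = 0.18×0.675×1.115 = 0.1355 m³/s
Panel 3-4: Δb = 0.46 m, d̄ = (0.68+0.72)/2 = 0.7, v̄ = (1.25+1.29)/2 = 1.27 → q = 0.46×0.7×1.27 = 0.4089 m³/s
Panel 4-5: Δb = 0.21 m, d̄ = (0.72+0.56)/2 = 0.64, v̄ = (1.29+0.83)/2 = 1.06 → q = 0.21×0.64×1.06 = 0.1425 m³/s
Panel 5-6: Δb = 0.22 m, d̄ = (0.56+0.65)/2 = 0.605, v̄ = (0.83+0.96)/2 = 0.895 → q = 0.22×0.605×0.895 = 0.1191 m³/s
Panel 6-7: Δb = 0.45 m, d̄ = (0.65+0.15)/2 = 0.4, v̄ = (0.96+0.52)/2 = 0.74 → q = 0.45×0.4×0.74 = 0.1332 m³/s
Q = Σ q = 1.094 m³/s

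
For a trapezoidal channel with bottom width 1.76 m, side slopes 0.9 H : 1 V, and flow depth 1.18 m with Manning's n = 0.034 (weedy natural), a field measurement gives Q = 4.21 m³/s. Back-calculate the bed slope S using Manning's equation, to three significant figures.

A = (b + z·y)·y = (1.76 + 0.9×1.18)×1.18 = 3.330 m²
P = b + 2y√(1+z²) = 1.76 + 2×1.18×√(1+0.9²) = 4.935 m
R = A/P = 3.330/4.935 = 0.6748 m
S = (Q·n / (1·A·R^(2/3)))² = (4.21×0.034 / (1×3.330×0.7693))² = 0.003122

0.00312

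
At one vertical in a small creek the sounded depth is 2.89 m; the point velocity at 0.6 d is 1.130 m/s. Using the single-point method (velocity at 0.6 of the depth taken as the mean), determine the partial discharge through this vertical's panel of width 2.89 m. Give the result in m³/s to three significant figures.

9.44 m³/s

v̄ = v₀.₆ = 1.130 m/s
q = v̄ × d × w = 1.130 × 2.89 × 2.89 = 9.438 m³/s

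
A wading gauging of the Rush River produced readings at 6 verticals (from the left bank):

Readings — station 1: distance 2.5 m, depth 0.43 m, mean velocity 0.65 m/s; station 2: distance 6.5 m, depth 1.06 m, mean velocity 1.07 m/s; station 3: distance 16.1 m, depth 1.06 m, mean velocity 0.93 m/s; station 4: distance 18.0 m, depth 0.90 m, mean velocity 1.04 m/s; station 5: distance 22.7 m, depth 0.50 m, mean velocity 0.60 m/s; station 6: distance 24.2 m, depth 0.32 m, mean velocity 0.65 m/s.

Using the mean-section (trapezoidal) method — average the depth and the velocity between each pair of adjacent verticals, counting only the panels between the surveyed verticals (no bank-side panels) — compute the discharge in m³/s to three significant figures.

17.7 m³/s

Panel 1-2: Δb = 4 m, d̄ = (0.43+1.06)/2 = 0.745, v̄ = (0.65+1.07)/2 = 0.86 → q = 4×0.745×0.86 = 2.563 m³/s
Panel 2-3: Δb = 9.6 m, d̄ = (1.06+1.06)/2 = 1.06, v̄ = (1.07+0.93)/2 = 1 → q = 9.6×1.06×1 = 10.18 m³/s
Panel 3-4: Δb = 1.9 m, d̄ = (1.06+0.90)/2 = 0.98, v̄ = (0.93+1.04)/2 = 0.985 → q = 1.9×0.98×0.985 = 1.834 m³/s
Panel 4-5: Δb = 4.7 m, d̄ = (0.90+0.50)/2 = 0.7, v̄ = (1.04+0.60)/2 = 0.82 → q = 4.7×0.7×0.82 = 2.698 m³/s
Panel 5-6: Δb = 1.5 m, d̄ = (0.50+0.32)/2 = 0.41, v̄ = (0.60+0.65)/2 = 0.625 → q = 1.5×0.41×0.625 = 0.3844 m³/s
Q = Σ q = 17.66 m³/s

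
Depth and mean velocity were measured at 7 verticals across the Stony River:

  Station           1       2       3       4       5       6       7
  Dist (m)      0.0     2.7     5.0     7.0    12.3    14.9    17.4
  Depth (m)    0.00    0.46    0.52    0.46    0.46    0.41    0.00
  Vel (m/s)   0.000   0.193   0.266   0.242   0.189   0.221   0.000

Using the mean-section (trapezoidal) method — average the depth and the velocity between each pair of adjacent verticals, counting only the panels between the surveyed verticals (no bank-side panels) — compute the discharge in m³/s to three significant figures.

1.38 m³/s

Panel 1-2: Δb = 2.7 m, d̄ = (0.00+0.46)/2 = 0.23, v̄ = (0.000+0.193)/2 = 0.0965 → q = 2.7×0.23×0.0965 = 0.05993 m³/s
Panel 2-3: Δb = 2.3 m, d̄ = (0.46+0.52)/2 = 0.49, v̄ = (0.193+0.266)/2 = 0.2295 → q = 2.3×0.49×0.2295 = 0.2586 m³/s
Panel 3-4: Δb = 2 m, d̄ = (0.52+0.46)/2 = 0.49, v̄ = (0.266+0.242)/2 = 0.254 → q = 2×0.49×0.254 = 0.2489 m³/s
Panel 4-5: Δb = 5.3 m, d̄ = (0.46+0.46)/2 = 0.46, v̄ = (0.242+0.189)/2 = 0.2155 → q = 5.3×0.46×0.2155 = 0.5254 m³/s
Panel 5-6: Δb = 2.6 m, d̄ = (0.46+0.41)/2 = 0.435, v̄ = (0.189+0.221)/2 = 0.205 → q = 2.6×0.435×0.205 = 0.2319 m³/s
Panel 6-7: Δb = 2.5 m, d̄ = (0.41+0.00)/2 = 0.205, v̄ = (0.221+0.000)/2 = 0.1105 → q = 2.5×0.205×0.1105 = 0.05663 m³/s
Q = Σ q = 1.381 m³/s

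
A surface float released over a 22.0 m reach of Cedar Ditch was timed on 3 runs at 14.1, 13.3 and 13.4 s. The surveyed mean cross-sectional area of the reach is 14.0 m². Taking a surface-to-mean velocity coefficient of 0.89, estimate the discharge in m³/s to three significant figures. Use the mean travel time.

t̄ = (14.1 + 13.3 + 13.4) / 3 = 13.6 s
v_surface = L / t̄ = 22.0 / 13.6 = 1.618 m/s
v_mean = 0.89 × 1.618 = 1.440 m/s
Q = A × v_mean = 14.0 × 1.440 = 20.16 m³/s

20.2 m³/s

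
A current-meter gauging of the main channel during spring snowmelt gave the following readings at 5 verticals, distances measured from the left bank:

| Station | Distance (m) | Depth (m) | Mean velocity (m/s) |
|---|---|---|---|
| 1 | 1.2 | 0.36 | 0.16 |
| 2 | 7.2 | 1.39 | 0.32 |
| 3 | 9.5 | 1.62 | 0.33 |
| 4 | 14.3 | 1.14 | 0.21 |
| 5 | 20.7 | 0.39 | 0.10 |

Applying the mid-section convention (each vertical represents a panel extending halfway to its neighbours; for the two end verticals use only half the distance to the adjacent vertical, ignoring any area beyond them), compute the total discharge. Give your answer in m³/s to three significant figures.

w_1 = (7.2 − 1.2)/2 = 3 m; q_1 = 0.16 × 0.36 × 3 = 0.1728 m³/s
w_2 = (9.5 − 1.2)/2 = 4.15 m; q_2 = 0.32 × 1.39 × 4.15 = 1.846 m³/s
w_3 = (14.3 − 7.2)/2 = 3.55 m; q_3 = 0.33 × 1.62 × 3.55 = 1.898 m³/s
w_4 = (20.7 − 9.5)/2 = 5.6 m; q_4 = 0.21 × 1.14 × 5.6 = 1.341 m³/s
w_5 = (20.7 − 14.3)/2 = 3.2 m; q_5 = 0.10 × 0.39 × 3.2 = 0.1248 m³/s
Q = Σ qᵢ = 5.382 m³/s

5.38 m³/s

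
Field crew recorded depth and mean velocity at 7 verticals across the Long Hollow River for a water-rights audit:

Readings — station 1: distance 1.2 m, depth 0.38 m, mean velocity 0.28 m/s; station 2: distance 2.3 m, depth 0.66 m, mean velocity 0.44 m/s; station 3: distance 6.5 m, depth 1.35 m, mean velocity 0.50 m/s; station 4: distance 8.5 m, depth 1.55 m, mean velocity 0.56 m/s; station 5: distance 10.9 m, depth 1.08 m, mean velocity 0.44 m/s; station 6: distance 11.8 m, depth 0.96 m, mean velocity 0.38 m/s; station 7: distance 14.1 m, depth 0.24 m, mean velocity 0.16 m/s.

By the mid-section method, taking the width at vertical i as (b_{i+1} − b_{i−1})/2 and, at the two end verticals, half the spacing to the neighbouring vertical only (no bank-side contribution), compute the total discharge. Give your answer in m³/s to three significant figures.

6.24 m³/s

w_1 = (2.3 − 1.2)/2 = 0.55 m; q_1 = 0.28 × 0.38 × 0.55 = 0.05852 m³/s
w_2 = (6.5 − 1.2)/2 = 2.65 m; q_2 = 0.44 × 0.66 × 2.65 = 0.7696 m³/s
w_3 = (8.5 − 2.3)/2 = 3.1 m; q_3 = 0.50 × 1.35 × 3.1 = 2.093 m³/s
w_4 = (10.9 − 6.5)/2 = 2.2 m; q_4 = 0.56 × 1.55 × 2.2 = 1.910 m³/s
w_5 = (11.8 − 8.5)/2 = 1.65 m; q_5 = 0.44 × 1.08 × 1.65 = 0.7841 m³/s
w_6 = (14.1 − 10.9)/2 = 1.6 m; q_6 = 0.38 × 0.96 × 1.6 = 0.5837 m³/s
w_7 = (14.1 − 11.8)/2 = 1.15 m; q_7 = 0.16 × 0.24 × 1.15 = 0.04416 m³/s
Q = Σ qᵢ = 6.242 m³/s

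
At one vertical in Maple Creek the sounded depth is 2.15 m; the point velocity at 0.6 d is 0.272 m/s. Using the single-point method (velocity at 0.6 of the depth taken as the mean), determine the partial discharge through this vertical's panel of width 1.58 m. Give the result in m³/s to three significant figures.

0.924 m³/s

v̄ = v₀.₆ = 0.272 m/s
q = v̄ × d × w = 0.2720 × 2.15 × 1.58 = 0.9240 m³/s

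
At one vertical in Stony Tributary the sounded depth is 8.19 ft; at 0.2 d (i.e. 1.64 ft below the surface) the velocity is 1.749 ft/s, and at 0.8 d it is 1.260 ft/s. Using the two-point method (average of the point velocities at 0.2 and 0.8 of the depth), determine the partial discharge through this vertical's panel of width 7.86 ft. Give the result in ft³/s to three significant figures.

v̄ = (1.749 + 1.260) / 2 = 1.505 ft/s
q = v̄ × d × w = 1.505 × 8.19 × 7.86 = 96.85 ft³/s

96.8 ft³/s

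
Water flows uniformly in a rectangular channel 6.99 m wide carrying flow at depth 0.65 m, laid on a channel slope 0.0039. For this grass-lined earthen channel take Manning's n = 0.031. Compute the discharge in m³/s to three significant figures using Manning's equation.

6.13 m³/s

A = b·y = 6.99 × 0.65 = 4.544 m²
P = b + 2y = 6.99 + 2×0.65 = 8.290 m
R = A/P = 4.544/8.290 = 0.5481 m
Q = (1/n)·A·R^(2/3)·S^(1/2) = (1/0.031) × 4.544 × 0.5481^(2/3) × 0.0039^(1/2) = 6.130 m³/s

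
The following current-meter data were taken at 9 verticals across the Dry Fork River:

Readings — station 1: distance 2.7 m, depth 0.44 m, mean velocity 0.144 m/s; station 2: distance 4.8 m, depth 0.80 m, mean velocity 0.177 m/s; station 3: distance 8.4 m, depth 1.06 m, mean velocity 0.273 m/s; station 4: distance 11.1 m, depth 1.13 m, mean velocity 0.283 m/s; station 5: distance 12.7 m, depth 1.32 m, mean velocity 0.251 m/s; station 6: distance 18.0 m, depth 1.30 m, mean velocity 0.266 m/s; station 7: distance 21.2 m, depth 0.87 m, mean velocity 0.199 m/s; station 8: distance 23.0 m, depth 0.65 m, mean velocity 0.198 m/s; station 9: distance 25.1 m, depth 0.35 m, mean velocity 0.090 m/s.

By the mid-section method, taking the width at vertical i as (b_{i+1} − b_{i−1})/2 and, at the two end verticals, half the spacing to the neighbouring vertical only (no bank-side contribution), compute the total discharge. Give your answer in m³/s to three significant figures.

5.40 m³/s

w_1 = (4.8 − 2.7)/2 = 1.05 m; q_1 = 0.144 × 0.44 × 1.05 = 0.06653 m³/s
w_2 = (8.4 − 2.7)/2 = 2.85 m; q_2 = 0.177 × 0.80 × 2.85 = 0.4036 m³/s
w_3 = (11.1 − 4.8)/2 = 3.15 m; q_3 = 0.273 × 1.06 × 3.15 = 0.9115 m³/s
w_4 = (12.7 − 8.4)/2 = 2.15 m; q_4 = 0.283 × 1.13 × 2.15 = 0.6875 m³/s
w_5 = (18.0 − 11.1)/2 = 3.45 m; q_5 = 0.251 × 1.32 × 3.45 = 1.143 m³/s
w_6 = (21.2 − 12.7)/2 = 4.25 m; q_6 = 0.266 × 1.30 × 4.25 = 1.470 m³/s
w_7 = (23.0 − 18.0)/2 = 2.5 m; q_7 = 0.199 × 0.87 × 2.5 = 0.4328 m³/s
w_8 = (25.1 − 21.2)/2 = 1.95 m; q_8 = 0.198 × 0.65 × 1.95 = 0.2510 m³/s
w_9 = (25.1 − 23.0)/2 = 1.05 m; q_9 = 0.090 × 0.35 × 1.05 = 0.03308 m³/s
Q = Σ qᵢ = 5.399 m³/s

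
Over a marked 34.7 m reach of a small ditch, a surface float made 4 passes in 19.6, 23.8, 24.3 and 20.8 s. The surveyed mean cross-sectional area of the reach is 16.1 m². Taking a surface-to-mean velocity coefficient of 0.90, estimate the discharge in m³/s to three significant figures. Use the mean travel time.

22.7 m³/s

t̄ = (19.6 + 23.8 + 24.3 + 20.8) / 4 = 22.125 s
v_surface = L / t̄ = 34.7 / 22.125 = 1.568 m/s
v_mean = 0.90 × 1.568 = 1.412 m/s
Q = A × v_mean = 16.1 × 1.412 = 22.73 m³/s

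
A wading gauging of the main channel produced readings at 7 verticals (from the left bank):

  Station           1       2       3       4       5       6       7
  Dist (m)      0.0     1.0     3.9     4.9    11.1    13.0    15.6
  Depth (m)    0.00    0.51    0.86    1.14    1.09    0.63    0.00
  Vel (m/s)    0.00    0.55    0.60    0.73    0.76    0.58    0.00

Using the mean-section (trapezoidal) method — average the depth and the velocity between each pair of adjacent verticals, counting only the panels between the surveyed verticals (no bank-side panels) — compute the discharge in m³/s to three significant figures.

8.36 m³/s

Panel 1-2: Δb = 1 m, d̄ = (0.00+0.51)/2 = 0.255, v̄ = (0.00+0.55)/2 = 0.275 → q = 1×0.255×0.275 = 0.07013 m³/s
Panel 2-3: Δb = 2.9 m, d̄ = (0.51+0.86)/2 = 0.685, v̄ = (0.55+0.60)/2 = 0.575 → q = 2.9×0.685×0.575 = 1.142 m³/s
Panel 3-4: Δb = 1 m, d̄ = (0.86+1.14)/2 = 1, v̄ = (0.60+0.73)/2 = 0.665 → q = 1×1×0.665 = 0.6650 m³/s
Panel 4-5: Δb = 6.2 m, d̄ = (1.14+1.09)/2 = 1.115, v̄ = (0.73+0.76)/2 = 0.745 → q = 6.2×1.115×0.745 = 5.150 m³/s
Panel 5-6: Δb = 1.9 m, d̄ = (1.09+0.63)/2 = 0.86, v̄ = (0.76+0.58)/2 = 0.67 → q = 1.9×0.86×0.67 = 1.095 m³/s
Panel 6-7: Δb = 2.6 m, d̄ = (0.63+0.00)/2 = 0.315, v̄ = (0.58+0.00)/2 = 0.29 → q = 2.6×0.315×0.29 = 0.2375 m³/s
Q = Σ q = 8.360 m³/s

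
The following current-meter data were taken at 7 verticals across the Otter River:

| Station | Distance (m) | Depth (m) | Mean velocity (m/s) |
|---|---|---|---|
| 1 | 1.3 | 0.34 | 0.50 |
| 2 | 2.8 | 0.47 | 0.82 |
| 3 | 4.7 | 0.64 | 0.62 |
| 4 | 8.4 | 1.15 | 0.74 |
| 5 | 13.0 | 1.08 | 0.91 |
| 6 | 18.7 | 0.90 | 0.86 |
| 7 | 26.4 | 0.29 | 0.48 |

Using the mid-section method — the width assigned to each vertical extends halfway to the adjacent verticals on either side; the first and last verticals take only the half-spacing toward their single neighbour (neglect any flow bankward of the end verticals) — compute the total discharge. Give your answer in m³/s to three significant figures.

w_1 = (2.8 − 1.3)/2 = 0.75 m; q_1 = 0.50 × 0.34 × 0.75 = 0.1275 m³/s
w_2 = (4.7 − 1.3)/2 = 1.7 m; q_2 = 0.82 × 0.47 × 1.7 = 0.6552 m³/s
w_3 = (8.4 − 2.8)/2 = 2.8 m; q_3 = 0.62 × 0.64 × 2.8 = 1.111 m³/s
w_4 = (13.0 − 4.7)/2 = 4.15 m; q_4 = 0.74 × 1.15 × 4.15 = 3.532 m³/s
w_5 = (18.7 − 8.4)/2 = 5.15 m; q_5 = 0.91 × 1.08 × 5.15 = 5.061 m³/s
w_6 = (26.4 − 13.0)/2 = 6.7 m; q_6 = 0.86 × 0.90 × 6.7 = 5.186 m³/s
w_7 = (26.4 − 18.7)/2 = 3.85 m; q_7 = 0.48 × 0.29 × 3.85 = 0.5359 m³/s
Q = Σ qᵢ = 16.21 m³/s

16.2 m³/s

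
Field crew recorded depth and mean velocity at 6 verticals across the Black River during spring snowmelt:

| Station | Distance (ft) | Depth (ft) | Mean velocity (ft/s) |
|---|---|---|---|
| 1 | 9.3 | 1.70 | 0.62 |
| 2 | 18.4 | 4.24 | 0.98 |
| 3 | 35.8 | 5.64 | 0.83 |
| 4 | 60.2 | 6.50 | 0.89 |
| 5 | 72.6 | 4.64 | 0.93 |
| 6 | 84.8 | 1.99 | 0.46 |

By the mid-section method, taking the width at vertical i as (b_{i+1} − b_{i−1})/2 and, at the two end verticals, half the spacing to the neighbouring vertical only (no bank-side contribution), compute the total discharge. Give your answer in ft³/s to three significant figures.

323 ft³/s

w_1 = (18.4 − 9.3)/2 = 4.55 ft; q_1 = 0.62 × 1.70 × 4.55 = 4.796 ft³/s
w_2 = (35.8 − 9.3)/2 = 13.25 ft; q_2 = 0.98 × 4.24 × 13.25 = 55.06 ft³/s
w_3 = (60.2 − 18.4)/2 = 20.9 ft; q_3 = 0.83 × 5.64 × 20.9 = 97.84 ft³/s
w_4 = (72.6 − 35.8)/2 = 18.4 ft; q_4 = 0.89 × 6.50 × 18.4 = 106.4 ft³/s
w_5 = (84.8 − 60.2)/2 = 12.3 ft; q_5 = 0.93 × 4.64 × 12.3 = 53.08 ft³/s
w_6 = (84.8 − 72.6)/2 = 6.1 ft; q_6 = 0.46 × 1.99 × 6.1 = 5.584 ft³/s
Q = Σ qᵢ = 322.8 ft³/s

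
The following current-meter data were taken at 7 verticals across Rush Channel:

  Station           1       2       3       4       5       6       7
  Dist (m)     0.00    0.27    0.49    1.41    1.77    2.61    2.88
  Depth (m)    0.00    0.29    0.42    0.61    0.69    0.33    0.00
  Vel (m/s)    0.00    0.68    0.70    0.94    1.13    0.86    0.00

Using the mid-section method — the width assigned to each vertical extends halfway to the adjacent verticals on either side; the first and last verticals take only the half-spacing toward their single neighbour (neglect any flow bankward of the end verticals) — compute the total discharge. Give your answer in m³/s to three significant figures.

1.21 m³/s

w_2 = (0.49 − 0.00)/2 = 0.245 m; q_2 = 0.68 × 0.29 × 0.245 = 0.04831 m³/s
w_3 = (1.41 − 0.27)/2 = 0.57 m; q_3 = 0.70 × 0.42 × 0.57 = 0.1676 m³/s
w_4 = (1.77 − 0.49)/2 = 0.64 m; q_4 = 0.94 × 0.61 × 0.64 = 0.3670 m³/s
w_5 = (2.61 − 1.41)/2 = 0.6 m; q_5 = 1.13 × 0.69 × 0.6 = 0.4678 m³/s
w_6 = (2.88 − 1.77)/2 = 0.555 m; q_6 = 0.86 × 0.33 × 0.555 = 0.1575 m³/s
Stations 1, 7 contribute zero (depth or velocity is 0).
Q = Σ qᵢ = 1.208 m³/s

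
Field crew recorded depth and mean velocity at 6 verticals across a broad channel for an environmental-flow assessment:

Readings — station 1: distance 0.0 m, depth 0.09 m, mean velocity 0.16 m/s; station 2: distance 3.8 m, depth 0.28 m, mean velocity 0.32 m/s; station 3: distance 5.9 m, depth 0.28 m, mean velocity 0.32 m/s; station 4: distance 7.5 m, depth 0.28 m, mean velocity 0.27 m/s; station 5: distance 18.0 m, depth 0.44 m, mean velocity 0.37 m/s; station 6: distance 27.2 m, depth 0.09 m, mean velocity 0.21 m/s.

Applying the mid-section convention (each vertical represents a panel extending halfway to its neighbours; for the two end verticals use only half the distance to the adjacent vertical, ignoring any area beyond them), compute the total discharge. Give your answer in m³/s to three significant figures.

w_1 = (3.8 − 0.0)/2 = 1.9 m; q_1 = 0.16 × 0.09 × 1.9 = 0.02736 m³/s
w_2 = (5.9 − 0.0)/2 = 2.95 m; q_2 = 0.32 × 0.28 × 2.95 = 0.2643 m³/s
w_3 = (7.5 − 3.8)/2 = 1.85 m; q_3 = 0.32 × 0.28 × 1.85 = 0.1658 m³/s
w_4 = (18.0 − 5.9)/2 = 6.05 m; q_4 = 0.27 × 0.28 × 6.05 = 0.4574 m³/s
w_5 = (27.2 − 7.5)/2 = 9.85 m; q_5 = 0.37 × 0.44 × 9.85 = 1.604 m³/s
w_6 = (27.2 − 18.0)/2 = 4.6 m; q_6 = 0.21 × 0.09 × 4.6 = 0.08694 m³/s
Q = Σ qᵢ = 2.605 m³/s

2.61 m³/s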